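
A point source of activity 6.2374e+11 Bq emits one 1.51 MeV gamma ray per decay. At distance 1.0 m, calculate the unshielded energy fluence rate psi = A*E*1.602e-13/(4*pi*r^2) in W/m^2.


psi = A * E * 1.602e-13 / (4*pi*r^2)
psi = 6.2374e+11 * 1.51 * 1.602e-13 / (4*pi*1.0^2)
psi = 0.012007 W/m^2

0.012007


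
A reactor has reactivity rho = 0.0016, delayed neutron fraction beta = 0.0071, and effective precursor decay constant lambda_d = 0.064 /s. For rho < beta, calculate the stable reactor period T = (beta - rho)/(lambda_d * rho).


T = (beta - rho) / (lambda_d * rho)
T = (0.0071 - 0.0016) / (0.064 * 0.0016)
T = 53.711 s

53.711


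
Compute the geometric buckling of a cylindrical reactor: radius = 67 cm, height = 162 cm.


B^2 = (2.405/R)^2 + (pi/H)^2
B^2 = (2.405/67)^2 + (pi/162)^2
B^2 = 0.0016646 /cm^2

0.0016646


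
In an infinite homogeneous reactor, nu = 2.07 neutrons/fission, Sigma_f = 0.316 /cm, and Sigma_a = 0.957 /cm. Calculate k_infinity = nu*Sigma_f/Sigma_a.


k_inf = nu * Sigma_f / Sigma_a
k_inf = 2.07 * 0.316 / 0.957
k_inf = 0.68351

0.68351


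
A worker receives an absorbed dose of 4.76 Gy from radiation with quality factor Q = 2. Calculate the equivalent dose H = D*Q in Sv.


H = D * Q
H = 4.76 * 2
H = 9.5200 Sv

9.5200


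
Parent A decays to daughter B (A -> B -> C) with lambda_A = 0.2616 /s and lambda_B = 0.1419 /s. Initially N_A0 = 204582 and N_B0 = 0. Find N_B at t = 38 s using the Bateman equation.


N_B(t) = lambda_A * N_A0 / (lambda_B - lambda_A) * [exp(-lambda_A*t) - exp(-lambda_B*t)]
exp(-0.2616*38) = 4.816875e-05; exp(-0.1419*38) = 0.004551948
N_B = 0.2616 * 204582 / (0.1419 - 0.2616) * (4.816875e-05 - 0.004551948)
N_B = 2013.7

2013.7


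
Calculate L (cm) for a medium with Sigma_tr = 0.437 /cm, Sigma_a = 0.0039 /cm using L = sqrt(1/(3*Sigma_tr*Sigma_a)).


D = 1 / (3 * Sigma_tr) = 1 / (3 * 0.437) = 0.7627765 cm
L = sqrt(D / Sigma_a)
L = sqrt(0.7627765 / 0.0039)
L = 13.985 cm

13.985


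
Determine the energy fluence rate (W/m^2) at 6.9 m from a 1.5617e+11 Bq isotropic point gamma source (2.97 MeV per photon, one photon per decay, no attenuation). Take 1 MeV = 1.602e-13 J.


psi = A * E * 1.602e-13 / (4*pi*r^2)
psi = 1.5617e+11 * 2.97 * 1.602e-13 / (4*pi*6.9^2)
psi = 1.2420e-04 W/m^2

1.2420e-04


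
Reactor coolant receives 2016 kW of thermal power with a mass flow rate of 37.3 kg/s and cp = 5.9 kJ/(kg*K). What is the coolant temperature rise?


dT = Q / (m_dot * cp)
dT = 2016 / (37.3 * 5.9)
dT = 9.1607 C

9.1607


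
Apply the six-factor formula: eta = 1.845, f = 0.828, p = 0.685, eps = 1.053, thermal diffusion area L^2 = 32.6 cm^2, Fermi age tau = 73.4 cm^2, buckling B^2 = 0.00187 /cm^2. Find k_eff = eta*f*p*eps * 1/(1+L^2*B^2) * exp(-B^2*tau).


k_inf = eta*f*p*eps = 1.845*0.828*0.685*1.053 = 1.101909
P_TNL = 1/(1 + L^2*B^2) = 1/(1 + 32.6*0.00187) = 0.9425408
P_FNL = exp(-B^2*tau) = exp(-0.00187*73.4) = 0.8717453
k_eff = k_inf * P_TNL * P_FNL = 1.101909 * 0.9425408 * 0.8717453
k_eff = 0.90539

0.90539


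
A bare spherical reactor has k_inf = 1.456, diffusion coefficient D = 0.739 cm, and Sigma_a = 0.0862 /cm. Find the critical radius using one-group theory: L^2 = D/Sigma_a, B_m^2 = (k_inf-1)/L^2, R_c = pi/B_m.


L^2 = D / Sigma_a = 0.739 / 0.0862 = 8.573086 cm^2
B_m^2 = (k_inf - 1) / L^2 = (1.456 - 1) / 8.573086 = 0.05318971 /cm^2
For a bare sphere: B_g = pi/R, so R_c = pi / sqrt(B_m^2)
R_c = pi / sqrt(0.05318971) = 13.622 cm

13.622


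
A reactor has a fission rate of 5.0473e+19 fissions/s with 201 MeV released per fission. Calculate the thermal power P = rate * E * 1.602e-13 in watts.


P = fission_rate * E_MeV * 1.602e-13
P = 5.0473e+19 * 201 * 1.602e-13
P = 1.6252e+09 W

1.6252e+09


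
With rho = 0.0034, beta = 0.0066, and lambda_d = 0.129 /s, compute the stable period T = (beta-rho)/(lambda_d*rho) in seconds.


T = (beta - rho) / (lambda_d * rho)
T = (0.0066 - 0.0034) / (0.129 * 0.0034)
T = 7.2959 s

7.2959


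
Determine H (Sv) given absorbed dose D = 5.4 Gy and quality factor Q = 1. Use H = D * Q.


H = D * Q
H = 5.4 * 1
H = 5.4000 Sv

5.4000


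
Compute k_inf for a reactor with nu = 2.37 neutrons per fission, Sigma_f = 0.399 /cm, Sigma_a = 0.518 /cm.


k_inf = nu * Sigma_f / Sigma_a
k_inf = 2.37 * 0.399 / 0.518
k_inf = 1.8255

1.8255


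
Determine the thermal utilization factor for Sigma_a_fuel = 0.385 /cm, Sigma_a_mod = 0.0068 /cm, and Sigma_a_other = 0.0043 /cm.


f = Sigma_a_fuel / (Sigma_a_fuel + Sigma_a_mod + Sigma_a_other)
f = 0.385 / (0.385 + 0.0068 + 0.0043)
f = 0.97198

0.97198


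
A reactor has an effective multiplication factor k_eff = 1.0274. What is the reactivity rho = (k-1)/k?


rho = (k_eff - 1) / k_eff
rho = (1.0274 - 1) / 1.0274
rho = 0.026669

0.026669


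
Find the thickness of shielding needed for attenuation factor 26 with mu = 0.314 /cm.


x = ln(factor) / mu
x = ln(26) / 0.314
x = 10.376 cm

10.376


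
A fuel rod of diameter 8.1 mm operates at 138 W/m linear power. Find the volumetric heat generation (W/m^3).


r = D / 2 / 1000 = 8.1 / 2 / 1000 = 0.00405 m
q''' = q' / (pi * r^2)
q''' = 138 / (pi * 0.00405^2)
q''' = 2.6781e+06 W/m^3

2.6781e+06


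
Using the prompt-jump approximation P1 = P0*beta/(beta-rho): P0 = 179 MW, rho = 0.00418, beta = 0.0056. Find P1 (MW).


P1/P0 = beta / (beta - rho)
P1/P0 = 0.0056 / (0.0056 - 0.00418) = 3.943662
P1 = 179 * 3.943662 = 705.92 MW

705.92


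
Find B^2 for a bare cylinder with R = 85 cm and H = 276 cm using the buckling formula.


B^2 = (2.405/R)^2 + (pi/H)^2
B^2 = (2.405/85)^2 + (pi/276)^2
B^2 = 9.3012e-04 /cm^2

9.3012e-04


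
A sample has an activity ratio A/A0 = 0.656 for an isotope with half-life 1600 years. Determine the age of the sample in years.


lambda = ln(2) / t_half = ln(2) / 1600 = 4.332170e-04 /yr
t = -ln(A/A0) / lambda
t = -ln(0.656) / 4.332170e-04
t = 973.17 yr

973.17


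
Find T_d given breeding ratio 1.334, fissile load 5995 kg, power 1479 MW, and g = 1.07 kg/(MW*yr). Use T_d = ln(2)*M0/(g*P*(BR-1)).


Breeding gain G = BR - 1 = 1.334 - 1 = 0.334
Fissile production rate = g * P * G = 1.07 * 1479 * 0.334 = 528.56502 kg/yr
T_d = ln(2) * M0 / (g * P * G)
T_d = ln(2) * 5995 / 528.56502 = 7.8617 yr

7.8617


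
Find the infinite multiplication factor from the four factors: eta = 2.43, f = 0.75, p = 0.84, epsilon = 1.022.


k_inf = eta * f * p * epsilon
k_inf = 2.43 * 0.75 * 0.84 * 1.022
k_inf = 1.5646

1.5646


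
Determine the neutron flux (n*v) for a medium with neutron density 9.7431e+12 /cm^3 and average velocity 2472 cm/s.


phi = n * v
phi = 9.7431e+12 * 2472
phi = 2.4085e+16 /cm^2/s

2.4085e+16


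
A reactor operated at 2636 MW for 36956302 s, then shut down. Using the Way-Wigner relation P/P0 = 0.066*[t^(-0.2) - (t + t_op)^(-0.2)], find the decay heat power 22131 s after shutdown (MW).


P/P0 = 0.066 * [t^(-0.2) - (t + t_op)^(-0.2)]
P/P0 = 0.066 * [22131^(-0.2) - (22131 + 36956302)^(-0.2)]
P/P0 = 0.066 * [0.1352072 - 0.03064858] = 0.006900869
P = 2636 * 0.006900869 = 18.191 MW

18.191


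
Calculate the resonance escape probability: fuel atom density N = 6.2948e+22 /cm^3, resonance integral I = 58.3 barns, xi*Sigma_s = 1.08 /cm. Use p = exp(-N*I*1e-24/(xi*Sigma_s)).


p = exp(-N * I * 1e-24 / (xi*Sigma_s))
p = exp(-6.2948e+22 * 58.3 * 1e-24 / 1.08)
p = 0.033439

0.033439


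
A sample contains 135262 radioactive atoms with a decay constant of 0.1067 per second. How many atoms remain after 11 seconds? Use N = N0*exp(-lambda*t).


N = N0 * exp(-lambda * t)
N = 135262 * exp(-0.1067 * 11)
N = 41826

41826


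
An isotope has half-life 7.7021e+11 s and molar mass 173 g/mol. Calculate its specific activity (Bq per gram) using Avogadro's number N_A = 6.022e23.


lambda = ln(2) / t_half = ln(2) / 7.7021e+11 = 8.999457e-13 /s
SA = lambda * N_A / M
SA = 8.999457e-13 * 6.022e23 / 173
SA = 3.1326e+09 Bq/g

3.1326e+09


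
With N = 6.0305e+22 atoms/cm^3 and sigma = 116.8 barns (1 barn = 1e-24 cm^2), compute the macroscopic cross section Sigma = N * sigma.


Sigma = N * sigma_barns * 1e-24
Sigma = 6.0305e+22 * 116.8 * 1e-24
Sigma = 7.0436 /cm

7.0436


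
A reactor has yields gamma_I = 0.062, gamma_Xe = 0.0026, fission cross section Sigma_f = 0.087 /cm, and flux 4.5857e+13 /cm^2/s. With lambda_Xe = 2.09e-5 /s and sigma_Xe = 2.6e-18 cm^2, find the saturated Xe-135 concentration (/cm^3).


Xe_eq = (gamma_I + gamma_Xe) * Sigma_f * phi / (lambda_Xe + sigma_Xe * phi)
Numerator = (0.062 + 0.0026) * 0.087 * 4.5857e+13 = 2.577255e+11
Denominator = 2.09e-5 + 2.6e-18 * 4.5857e+13 = 1.401282e-04
Xe_eq = 2.577255e+11 / 1.401282e-04 = 1.8392e+15 /cm^3

1.8392e+15


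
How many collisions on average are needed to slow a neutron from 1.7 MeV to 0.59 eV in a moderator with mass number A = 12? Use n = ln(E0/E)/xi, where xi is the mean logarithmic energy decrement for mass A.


xi = 1 + (A-1)^2/(2A)*ln((A-1)/(A+1)) = 0.1577690 (for A = 12)
n = ln(E0/E) / xi
n = ln(1.7e6 / 0.59) / 0.1577690
n = ln(2.881356e+06) / 0.1577690 = 94.276

94.276


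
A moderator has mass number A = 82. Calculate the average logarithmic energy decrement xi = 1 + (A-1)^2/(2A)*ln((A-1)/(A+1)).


xi = 1 + (A-1)^2/(2A) * ln((A-1)/(A+1))
xi = 1 + (82-1)^2/(2*82) * ln((82-1)/(82 +1))
xi = 0.024193

0.024193


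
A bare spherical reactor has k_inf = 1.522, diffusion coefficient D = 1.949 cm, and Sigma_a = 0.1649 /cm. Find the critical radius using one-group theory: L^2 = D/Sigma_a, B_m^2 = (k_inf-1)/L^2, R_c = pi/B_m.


L^2 = D / Sigma_a = 1.949 / 0.1649 = 11.81928 cm^2
B_m^2 = (k_inf - 1) / L^2 = (1.522 - 1) / 11.81928 = 0.04416513 /cm^2
For a bare sphere: B_g = pi/R, so R_c = pi / sqrt(B_m^2)
R_c = pi / sqrt(0.04416513) = 14.949 cm

14.949


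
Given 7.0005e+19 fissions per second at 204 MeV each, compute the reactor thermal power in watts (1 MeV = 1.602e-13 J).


P = fission_rate * E_MeV * 1.602e-13
P = 7.0005e+19 * 204 * 1.602e-13
P = 2.2878e+09 W

2.2878e+09


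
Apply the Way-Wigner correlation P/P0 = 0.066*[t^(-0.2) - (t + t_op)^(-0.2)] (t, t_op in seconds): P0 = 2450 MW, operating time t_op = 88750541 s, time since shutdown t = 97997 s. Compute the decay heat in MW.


P/P0 = 0.066 * [t^(-0.2) - (t + t_op)^(-0.2)]
P/P0 = 0.066 * [97997^(-0.2) - (97997 + 88750541)^(-0.2)]
P/P0 = 0.066 * [0.1004055 - 0.02571994] = 0.004929247
P = 2450 * 0.004929247 = 12.077 MW

12.077


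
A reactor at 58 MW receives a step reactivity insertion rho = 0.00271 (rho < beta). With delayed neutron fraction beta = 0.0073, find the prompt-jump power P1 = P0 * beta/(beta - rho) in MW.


P1/P0 = beta / (beta - rho)
P1/P0 = 0.0073 / (0.0073 - 0.00271) = 1.590414
P1 = 58 * 1.590414 = 92.244 MW

92.244


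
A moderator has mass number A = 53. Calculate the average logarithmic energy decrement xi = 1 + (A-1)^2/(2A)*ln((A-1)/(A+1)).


xi = 1 + (A-1)^2/(2A) * ln((A-1)/(A+1))
xi = 1 + (53-1)^2/(2*53) * ln((53-1)/(53 +1))
xi = 0.037266

0.037266


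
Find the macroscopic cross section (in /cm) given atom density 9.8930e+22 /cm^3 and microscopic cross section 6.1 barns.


Sigma = N * sigma_barns * 1e-24
Sigma = 9.8930e+22 * 6.1 * 1e-24
Sigma = 0.60347 /cm

0.60347


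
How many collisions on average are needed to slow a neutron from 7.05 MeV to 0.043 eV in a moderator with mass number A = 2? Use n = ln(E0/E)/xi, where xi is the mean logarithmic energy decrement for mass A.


xi = 1 + (A-1)^2/(2A)*ln((A-1)/(A+1)) = 0.7253469 (for A = 2)
n = ln(E0/E) / xi
n = ln(7.05e6 / 0.043) / 0.7253469
n = ln(1.639535e+08) / 0.7253469 = 26.077

26.077


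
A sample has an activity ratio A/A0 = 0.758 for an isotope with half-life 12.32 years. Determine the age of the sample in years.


lambda = ln(2) / t_half = ln(2) / 12.32 = 0.05626195 /yr
t = -ln(A/A0) / lambda
t = -ln(0.758) / 0.05626195
t = 4.9247 yr

4.9247


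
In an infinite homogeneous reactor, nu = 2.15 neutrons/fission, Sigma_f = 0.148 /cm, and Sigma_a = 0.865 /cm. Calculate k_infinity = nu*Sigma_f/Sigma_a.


k_inf = nu * Sigma_f / Sigma_a
k_inf = 2.15 * 0.148 / 0.865
k_inf = 0.36786

0.36786


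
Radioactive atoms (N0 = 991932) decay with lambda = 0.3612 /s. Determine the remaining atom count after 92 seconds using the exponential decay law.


N = N0 * exp(-lambda * t)
N = 991932 * exp(-0.3612 * 92)
N = 3.6703e-09

3.6703e-09


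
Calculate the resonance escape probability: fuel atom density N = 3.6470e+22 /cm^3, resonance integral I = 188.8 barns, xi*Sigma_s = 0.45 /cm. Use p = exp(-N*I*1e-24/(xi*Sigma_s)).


p = exp(-N * I * 1e-24 / (xi*Sigma_s))
p = exp(-3.6470e+22 * 188.8 * 1e-24 / 0.45)
p = 2.2635e-07

2.2635e-07


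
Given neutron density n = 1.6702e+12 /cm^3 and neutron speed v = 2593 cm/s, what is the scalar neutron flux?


phi = n * v
phi = 1.6702e+12 * 2593
phi = 4.3308e+15 /cm^2/s

4.3308e+15


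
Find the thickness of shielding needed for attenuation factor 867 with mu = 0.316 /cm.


x = ln(factor) / mu
x = ln(867) / 0.316
x = 21.408 cm

21.408


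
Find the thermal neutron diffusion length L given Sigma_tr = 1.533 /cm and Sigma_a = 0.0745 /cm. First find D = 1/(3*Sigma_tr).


D = 1 / (3 * Sigma_tr) = 1 / (3 * 1.533) = 0.2174386 cm
L = sqrt(D / Sigma_a)
L = sqrt(0.2174386 / 0.0745)
L = 1.7084 cm

1.7084


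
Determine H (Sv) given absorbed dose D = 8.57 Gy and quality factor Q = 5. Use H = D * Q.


H = D * Q
H = 8.57 * 5
H = 42.850 Sv

42.850


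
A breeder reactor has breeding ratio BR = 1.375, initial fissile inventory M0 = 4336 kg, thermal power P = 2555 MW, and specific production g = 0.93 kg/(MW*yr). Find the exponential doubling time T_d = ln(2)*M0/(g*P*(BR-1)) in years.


Breeding gain G = BR - 1 = 1.375 - 1 = 0.375
Fissile production rate = g * P * G = 0.93 * 2555 * 0.375 = 891.05625 kg/yr
T_d = ln(2) * M0 / (g * P * G)
T_d = ln(2) * 4336 / 891.05625 = 3.3729 yr

3.3729


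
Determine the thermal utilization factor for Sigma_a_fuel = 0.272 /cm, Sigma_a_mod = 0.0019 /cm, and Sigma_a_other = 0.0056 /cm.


f = Sigma_a_fuel / (Sigma_a_fuel + Sigma_a_mod + Sigma_a_other)
f = 0.272 / (0.272 + 0.0019 + 0.0056)
f = 0.97317

0.97317


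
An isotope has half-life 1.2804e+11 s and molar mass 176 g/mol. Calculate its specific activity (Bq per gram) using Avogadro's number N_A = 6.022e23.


lambda = ln(2) / t_half = ln(2) / 1.2804e+11 = 5.413521e-12 /s
SA = lambda * N_A / M
SA = 5.413521e-12 * 6.022e23 / 176
SA = 1.8523e+10 Bq/g

1.8523e+10


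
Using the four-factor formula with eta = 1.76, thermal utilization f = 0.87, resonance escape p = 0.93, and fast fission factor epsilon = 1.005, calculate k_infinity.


k_inf = eta * f * p * epsilon
k_inf = 1.76 * 0.87 * 0.93 * 1.005
k_inf = 1.4311

1.4311


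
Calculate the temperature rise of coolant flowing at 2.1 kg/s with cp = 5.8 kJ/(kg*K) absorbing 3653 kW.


dT = Q / (m_dot * cp)
dT = 3653 / (2.1 * 5.8)
dT = 299.92 C

299.92


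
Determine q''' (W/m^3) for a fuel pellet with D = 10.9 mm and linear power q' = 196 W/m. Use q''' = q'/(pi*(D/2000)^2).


r = D / 2 / 1000 = 10.9 / 2 / 1000 = 0.00545 m
q''' = q' / (pi * r^2)
q''' = 196 / (pi * 0.00545^2)
q''' = 2.1005e+06 W/m^3

2.1005e+06


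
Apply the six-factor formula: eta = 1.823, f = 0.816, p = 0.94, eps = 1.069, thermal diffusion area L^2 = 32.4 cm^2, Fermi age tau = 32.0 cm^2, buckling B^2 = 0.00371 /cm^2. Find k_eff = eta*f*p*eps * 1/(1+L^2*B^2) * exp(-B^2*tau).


k_inf = eta*f*p*eps = 1.823*0.816*0.94*1.069 = 1.494798
P_TNL = 1/(1 + L^2*B^2) = 1/(1 + 32.4*0.00371) = 0.8926945
P_FNL = exp(-B^2*tau) = exp(-0.00371*32.0) = 0.8880564
k_eff = k_inf * P_TNL * P_FNL = 1.494798 * 0.8926945 * 0.8880564
k_eff = 1.1850

1.1850


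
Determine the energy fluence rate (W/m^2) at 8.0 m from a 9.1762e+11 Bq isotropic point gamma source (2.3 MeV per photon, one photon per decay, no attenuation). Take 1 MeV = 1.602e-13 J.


psi = A * E * 1.602e-13 / (4*pi*r^2)
psi = 9.1762e+11 * 2.3 * 1.602e-13 / (4*pi*8.0^2)
psi = 4.2040e-04 W/m^2

4.2040e-04


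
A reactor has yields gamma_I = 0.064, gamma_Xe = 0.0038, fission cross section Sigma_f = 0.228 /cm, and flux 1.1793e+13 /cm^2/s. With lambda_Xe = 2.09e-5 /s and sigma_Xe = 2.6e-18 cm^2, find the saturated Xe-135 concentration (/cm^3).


Xe_eq = (gamma_I + gamma_Xe) * Sigma_f * phi / (lambda_Xe + sigma_Xe * phi)
Numerator = (0.064 + 0.0038) * 0.228 * 1.1793e+13 = 1.823009e+11
Denominator = 2.09e-5 + 2.6e-18 * 1.1793e+13 = 5.156180e-05
Xe_eq = 1.823009e+11 / 5.156180e-05 = 3.5356e+15 /cm^3

3.5356e+15


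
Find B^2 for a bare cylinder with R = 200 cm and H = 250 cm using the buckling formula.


B^2 = (2.405/R)^2 + (pi/H)^2
B^2 = (2.405/200)^2 + (pi/250)^2
B^2 = 3.0251e-04 /cm^2

3.0251e-04


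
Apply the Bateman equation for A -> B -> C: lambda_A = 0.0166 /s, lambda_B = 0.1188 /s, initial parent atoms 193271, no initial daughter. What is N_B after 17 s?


N_B(t) = lambda_A * N_A0 / (lambda_B - lambda_A) * [exp(-lambda_A*t) - exp(-lambda_B*t)]
exp(-0.0166*17) = 0.7541228; exp(-0.1188*17) = 0.1327085
N_B = 0.0166 * 193271 / (0.1188 - 0.0166) * (0.7541228 - 0.1327085)
N_B = 19508

19508


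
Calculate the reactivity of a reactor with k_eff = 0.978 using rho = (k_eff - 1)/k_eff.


rho = (k_eff - 1) / k_eff
rho = (0.978 - 1) / 0.978
rho = -0.022495

-0.022495


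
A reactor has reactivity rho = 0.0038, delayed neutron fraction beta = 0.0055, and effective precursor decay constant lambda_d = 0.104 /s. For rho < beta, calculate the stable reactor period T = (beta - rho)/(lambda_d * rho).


T = (beta - rho) / (lambda_d * rho)
T = (0.0055 - 0.0038) / (0.104 * 0.0038)
T = 4.3016 s

4.3016


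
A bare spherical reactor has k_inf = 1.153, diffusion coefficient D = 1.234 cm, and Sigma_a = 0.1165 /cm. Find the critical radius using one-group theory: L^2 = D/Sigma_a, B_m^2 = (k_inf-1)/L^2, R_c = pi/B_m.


L^2 = D / Sigma_a = 1.234 / 0.1165 = 10.59227 cm^2
B_m^2 = (k_inf - 1) / L^2 = (1.153 - 1) / 10.59227 = 0.01444450 /cm^2
For a bare sphere: B_g = pi/R, so R_c = pi / sqrt(B_m^2)
R_c = pi / sqrt(0.01444450) = 26.140 cm

26.140


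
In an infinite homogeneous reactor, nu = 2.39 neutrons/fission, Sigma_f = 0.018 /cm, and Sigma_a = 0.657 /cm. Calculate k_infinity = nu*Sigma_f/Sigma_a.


k_inf = nu * Sigma_f / Sigma_a
k_inf = 2.39 * 0.018 / 0.657
k_inf = 0.065479

0.065479


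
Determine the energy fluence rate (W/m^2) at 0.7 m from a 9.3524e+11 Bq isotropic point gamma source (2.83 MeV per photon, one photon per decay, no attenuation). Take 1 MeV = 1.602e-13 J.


psi = A * E * 1.602e-13 / (4*pi*r^2)
psi = 9.3524e+11 * 2.83 * 1.602e-13 / (4*pi*0.7^2)
psi = 0.068860 W/m^2

0.068860


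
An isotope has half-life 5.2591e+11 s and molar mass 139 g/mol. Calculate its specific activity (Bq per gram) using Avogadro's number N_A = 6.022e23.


lambda = ln(2) / t_half = ln(2) / 5.2591e+11 = 1.317996e-12 /s
SA = lambda * N_A / M
SA = 1.317996e-12 * 6.022e23 / 139
SA = 5.7101e+09 Bq/g

5.7101e+09


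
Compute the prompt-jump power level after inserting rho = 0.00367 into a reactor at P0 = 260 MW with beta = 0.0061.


P1/P0 = beta / (beta - rho)
P1/P0 = 0.0061 / (0.0061 - 0.00367) = 2.510288
P1 = 260 * 2.510288 = 652.67 MW

652.67


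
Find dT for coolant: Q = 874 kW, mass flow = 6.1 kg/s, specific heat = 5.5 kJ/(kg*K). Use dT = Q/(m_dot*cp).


dT = Q / (m_dot * cp)
dT = 874 / (6.1 * 5.5)
dT = 26.051 C

26.051


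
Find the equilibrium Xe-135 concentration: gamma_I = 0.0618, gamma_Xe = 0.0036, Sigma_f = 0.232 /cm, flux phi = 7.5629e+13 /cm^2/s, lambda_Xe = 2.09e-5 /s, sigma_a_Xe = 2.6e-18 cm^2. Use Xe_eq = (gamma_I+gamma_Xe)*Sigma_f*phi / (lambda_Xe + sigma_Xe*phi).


Xe_eq = (gamma_I + gamma_Xe) * Sigma_f * phi / (lambda_Xe + sigma_Xe * phi)
Numerator = (0.0618 + 0.0036) * 0.232 * 7.5629e+13 = 1.147504e+12
Denominator = 2.09e-5 + 2.6e-18 * 7.5629e+13 = 2.175354e-04
Xe_eq = 1.147504e+12 / 2.175354e-04 = 5.2750e+15 /cm^3

5.2750e+15


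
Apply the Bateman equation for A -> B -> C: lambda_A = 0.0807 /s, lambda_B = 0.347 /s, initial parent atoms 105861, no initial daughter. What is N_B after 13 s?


N_B(t) = lambda_A * N_A0 / (lambda_B - lambda_A) * [exp(-lambda_A*t) - exp(-lambda_B*t)]
exp(-0.0807*13) = 0.3502528; exp(-0.347*13) = 0.01098747
N_B = 0.0807 * 105861 / (0.347 - 0.0807) * (0.3502528 - 0.01098747)
N_B = 10884

10884


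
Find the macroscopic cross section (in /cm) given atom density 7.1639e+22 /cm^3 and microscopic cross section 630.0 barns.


Sigma = N * sigma_barns * 1e-24
Sigma = 7.1639e+22 * 630.0 * 1e-24
Sigma = 45.133 /cm

45.133


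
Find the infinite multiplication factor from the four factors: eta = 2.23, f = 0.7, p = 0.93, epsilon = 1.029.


k_inf = eta * f * p * epsilon
k_inf = 2.23 * 0.7 * 0.93 * 1.029
k_inf = 1.4938

1.4938


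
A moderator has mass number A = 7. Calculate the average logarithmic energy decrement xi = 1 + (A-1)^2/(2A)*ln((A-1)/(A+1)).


xi = 1 + (A-1)^2/(2A) * ln((A-1)/(A+1))
xi = 1 + (7-1)^2/(2*7) * ln((7-1)/(7 +1))
xi = 0.26025

0.26025


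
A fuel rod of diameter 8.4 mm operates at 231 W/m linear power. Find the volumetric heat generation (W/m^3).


r = D / 2 / 1000 = 8.4 / 2 / 1000 = 0.0042 m
q''' = q' / (pi * r^2)
q''' = 231 / (pi * 0.0042^2)
q''' = 4.1683e+06 W/m^3

4.1683e+06


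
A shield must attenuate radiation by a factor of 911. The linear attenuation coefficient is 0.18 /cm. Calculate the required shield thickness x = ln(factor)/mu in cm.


x = ln(factor) / mu
x = ln(911) / 0.18
x = 37.859 cm

37.859


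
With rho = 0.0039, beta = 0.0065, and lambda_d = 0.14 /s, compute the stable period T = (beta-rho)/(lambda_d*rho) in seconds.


T = (beta - rho) / (lambda_d * rho)
T = (0.0065 - 0.0039) / (0.14 * 0.0039)
T = 4.7619 s

4.7619


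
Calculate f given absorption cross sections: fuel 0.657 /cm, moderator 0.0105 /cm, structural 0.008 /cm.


f = Sigma_a_fuel / (Sigma_a_fuel + Sigma_a_mod + Sigma_a_other)
f = 0.657 / (0.657 + 0.0105 + 0.008)
f = 0.97261

0.97261


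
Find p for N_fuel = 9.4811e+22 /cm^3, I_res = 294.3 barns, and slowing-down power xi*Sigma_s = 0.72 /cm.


p = exp(-N * I * 1e-24 / (xi*Sigma_s))
p = exp(-9.4811e+22 * 294.3 * 1e-24 / 0.72)
p = 1.4769e-17

1.4769e-17


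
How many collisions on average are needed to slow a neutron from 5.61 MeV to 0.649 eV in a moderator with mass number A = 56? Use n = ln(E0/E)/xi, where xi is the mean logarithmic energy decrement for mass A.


xi = 1 + (A-1)^2/(2A)*ln((A-1)/(A+1)) = 0.03529286 (for A = 56)
n = ln(E0/E) / xi
n = ln(5.61e6 / 0.649) / 0.03529286
n = ln(8.644068e+06) / 0.03529286 = 452.57

452.57


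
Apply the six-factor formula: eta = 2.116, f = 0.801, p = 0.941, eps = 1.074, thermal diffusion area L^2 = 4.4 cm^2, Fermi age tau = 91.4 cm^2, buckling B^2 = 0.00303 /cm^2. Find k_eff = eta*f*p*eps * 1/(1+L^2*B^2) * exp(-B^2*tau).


k_inf = eta*f*p*eps = 2.116*0.801*0.941*1.074 = 1.712940
P_TNL = 1/(1 + L^2*B^2) = 1/(1 + 4.4*0.00303) = 0.9868434
P_FNL = exp(-B^2*tau) = exp(-0.00303*91.4) = 0.7580985
k_eff = k_inf * P_TNL * P_FNL = 1.712940 * 0.9868434 * 0.7580985
k_eff = 1.2815

1.2815


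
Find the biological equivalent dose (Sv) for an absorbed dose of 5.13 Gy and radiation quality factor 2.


H = D * Q
H = 5.13 * 2
H = 10.260 Sv

10.260


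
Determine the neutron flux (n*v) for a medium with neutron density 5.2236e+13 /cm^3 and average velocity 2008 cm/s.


phi = n * v
phi = 5.2236e+13 * 2008
phi = 1.0489e+17 /cm^2/s

1.0489e+17


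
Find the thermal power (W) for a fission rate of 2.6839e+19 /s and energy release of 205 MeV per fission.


P = fission_rate * E_MeV * 1.602e-13
P = 2.6839e+19 * 205 * 1.602e-13
P = 8.8142e+08 W

8.8142e+08


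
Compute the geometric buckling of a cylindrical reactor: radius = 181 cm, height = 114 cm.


B^2 = (2.405/R)^2 + (pi/H)^2
B^2 = (2.405/181)^2 + (pi/114)^2
B^2 = 9.3599e-04 /cm^2

9.3599e-04


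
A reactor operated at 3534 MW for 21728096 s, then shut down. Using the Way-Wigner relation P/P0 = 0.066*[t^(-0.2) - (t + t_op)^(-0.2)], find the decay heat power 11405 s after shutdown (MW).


P/P0 = 0.066 * [t^(-0.2) - (t + t_op)^(-0.2)]
P/P0 = 0.066 * [11405^(-0.2) - (11405 + 21728096)^(-0.2)]
P/P0 = 0.066 * [0.1543764 - 0.03408396] = 0.007939301
P = 3534 * 0.007939301 = 28.057 MW

28.057


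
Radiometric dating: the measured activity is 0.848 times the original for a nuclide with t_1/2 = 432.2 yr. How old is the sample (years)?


lambda = ln(2) / t_half = ln(2) / 432.2 = 0.001603765 /yr
t = -ln(A/A0) / lambda
t = -ln(0.848) / 0.001603765
t = 102.80 yr

102.80


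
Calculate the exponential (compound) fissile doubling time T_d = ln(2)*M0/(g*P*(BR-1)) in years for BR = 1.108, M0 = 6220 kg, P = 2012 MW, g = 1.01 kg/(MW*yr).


Breeding gain G = BR - 1 = 1.108 - 1 = 0.108
Fissile production rate = g * P * G = 1.01 * 2012 * 0.108 = 219.46896 kg/yr
T_d = ln(2) * M0 / (g * P * G)
T_d = ln(2) * 6220 / 219.46896 = 19.645 yr

19.645


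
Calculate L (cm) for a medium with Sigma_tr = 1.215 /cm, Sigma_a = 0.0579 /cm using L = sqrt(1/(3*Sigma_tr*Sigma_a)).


D = 1 / (3 * Sigma_tr) = 1 / (3 * 1.215) = 0.2743484 cm
L = sqrt(D / Sigma_a)
L = sqrt(0.2743484 / 0.0579)
L = 2.1768 cm

2.1768


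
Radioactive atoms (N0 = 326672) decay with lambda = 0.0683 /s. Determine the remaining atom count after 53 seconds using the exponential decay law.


N = N0 * exp(-lambda * t)
N = 326672 * exp(-0.0683 * 53)
N = 8750.0

8750.0


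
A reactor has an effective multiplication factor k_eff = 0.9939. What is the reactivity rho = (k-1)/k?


rho = (k_eff - 1) / k_eff
rho = (0.9939 - 1) / 0.9939
rho = -0.0061374

-0.0061374


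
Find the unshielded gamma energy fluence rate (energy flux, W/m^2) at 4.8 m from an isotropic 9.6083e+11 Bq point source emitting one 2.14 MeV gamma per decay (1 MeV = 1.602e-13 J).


psi = A * E * 1.602e-13 / (4*pi*r^2)
psi = 9.6083e+11 * 2.14 * 1.602e-13 / (4*pi*4.8^2)
psi = 0.0011377 W/m^2

0.0011377


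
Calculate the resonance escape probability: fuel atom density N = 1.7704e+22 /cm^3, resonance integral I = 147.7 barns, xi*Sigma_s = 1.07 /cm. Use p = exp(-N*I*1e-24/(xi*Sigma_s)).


p = exp(-N * I * 1e-24 / (xi*Sigma_s))
p = exp(-1.7704e+22 * 147.7 * 1e-24 / 1.07)
p = 0.086829

0.086829


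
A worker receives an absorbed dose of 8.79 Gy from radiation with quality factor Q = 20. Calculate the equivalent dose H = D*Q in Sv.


H = D * Q
H = 8.79 * 20
H = 175.80 Sv

175.80


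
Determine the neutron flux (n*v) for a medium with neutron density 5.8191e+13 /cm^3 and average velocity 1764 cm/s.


phi = n * v
phi = 5.8191e+13 * 1764
phi = 1.0265e+17 /cm^2/s

1.0265e+17


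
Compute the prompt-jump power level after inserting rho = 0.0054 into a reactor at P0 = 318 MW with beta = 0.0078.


P1/P0 = beta / (beta - rho)
P1/P0 = 0.0078 / (0.0078 - 0.0054) = 3.250000
P1 = 318 * 3.250000 = 1033.5 MW

1033.5


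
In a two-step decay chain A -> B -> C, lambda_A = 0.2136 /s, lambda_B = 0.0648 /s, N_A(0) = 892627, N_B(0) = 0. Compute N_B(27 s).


N_B(t) = lambda_A * N_A0 / (lambda_B - lambda_A) * [exp(-lambda_A*t) - exp(-lambda_B*t)]
exp(-0.2136*27) = 0.003128505; exp(-0.0648*27) = 0.1738435
N_B = 0.2136 * 892627 / (0.0648 - 0.2136) * (0.003128505 - 0.1738435)
N_B = 218746

218746


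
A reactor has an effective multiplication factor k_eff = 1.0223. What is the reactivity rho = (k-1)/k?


rho = (k_eff - 1) / k_eff
rho = (1.0223 - 1) / 1.0223
rho = 0.021814

0.021814


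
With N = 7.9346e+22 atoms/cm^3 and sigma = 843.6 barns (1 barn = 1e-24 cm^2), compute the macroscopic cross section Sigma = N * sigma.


Sigma = N * sigma_barns * 1e-24
Sigma = 7.9346e+22 * 843.6 * 1e-24
Sigma = 66.936 /cm

66.936


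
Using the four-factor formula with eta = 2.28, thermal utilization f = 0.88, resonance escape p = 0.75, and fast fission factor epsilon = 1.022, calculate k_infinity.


k_inf = eta * f * p * epsilon
k_inf = 2.28 * 0.88 * 0.75 * 1.022
k_inf = 1.5379

1.5379


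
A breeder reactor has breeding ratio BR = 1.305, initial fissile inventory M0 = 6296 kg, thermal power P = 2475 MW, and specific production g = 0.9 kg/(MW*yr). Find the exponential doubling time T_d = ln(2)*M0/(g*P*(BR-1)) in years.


Breeding gain G = BR - 1 = 1.305 - 1 = 0.305
Fissile production rate = g * P * G = 0.9 * 2475 * 0.305 = 679.3875 kg/yr
T_d = ln(2) * M0 / (g * P * G)
T_d = ln(2) * 6296 / 679.3875 = 6.4235 yr

6.4235


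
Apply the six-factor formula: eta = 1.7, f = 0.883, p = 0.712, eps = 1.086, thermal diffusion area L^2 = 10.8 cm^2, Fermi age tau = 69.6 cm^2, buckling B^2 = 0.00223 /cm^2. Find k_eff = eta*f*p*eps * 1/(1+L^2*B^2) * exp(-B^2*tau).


k_inf = eta*f*p*eps = 1.7*0.883*0.712*1.086 = 1.160699
P_TNL = 1/(1 + L^2*B^2) = 1/(1 + 10.8*0.00223) = 0.9764824
P_FNL = exp(-B^2*tau) = exp(-0.00223*69.6) = 0.8562371
k_eff = k_inf * P_TNL * P_FNL = 1.160699 * 0.9764824 * 0.8562371
k_eff = 0.97046

0.97046


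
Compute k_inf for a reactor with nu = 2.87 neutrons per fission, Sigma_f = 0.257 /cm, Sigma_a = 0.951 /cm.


k_inf = nu * Sigma_f / Sigma_a
k_inf = 2.87 * 0.257 / 0.951
k_inf = 0.77559

0.77559


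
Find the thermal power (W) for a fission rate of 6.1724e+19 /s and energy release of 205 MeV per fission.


P = fission_rate * E_MeV * 1.602e-13
P = 6.1724e+19 * 205 * 1.602e-13
P = 2.0271e+09 W

2.0271e+09


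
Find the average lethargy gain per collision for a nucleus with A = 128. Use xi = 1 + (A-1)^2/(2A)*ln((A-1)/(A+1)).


xi = 1 + (A-1)^2/(2A) * ln((A-1)/(A+1))
xi = 1 + (128-1)^2/(2*128) * ln((128-1)/(128 +1))
xi = 0.015544

0.015544


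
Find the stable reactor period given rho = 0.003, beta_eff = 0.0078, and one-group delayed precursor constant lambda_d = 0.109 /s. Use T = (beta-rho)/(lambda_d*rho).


T = (beta - rho) / (lambda_d * rho)
T = (0.0078 - 0.003) / (0.109 * 0.003)
T = 14.679 s

14.679


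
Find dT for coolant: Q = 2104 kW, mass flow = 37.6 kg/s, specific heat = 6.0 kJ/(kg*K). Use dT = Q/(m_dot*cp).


dT = Q / (m_dot * cp)
dT = 2104 / (37.6 * 6.0)
dT = 9.3262 C

9.3262


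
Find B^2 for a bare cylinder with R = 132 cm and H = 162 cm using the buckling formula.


B^2 = (2.405/R)^2 + (pi/H)^2
B^2 = (2.405/132)^2 + (pi/162)^2
B^2 = 7.0803e-04 /cm^2

7.0803e-04


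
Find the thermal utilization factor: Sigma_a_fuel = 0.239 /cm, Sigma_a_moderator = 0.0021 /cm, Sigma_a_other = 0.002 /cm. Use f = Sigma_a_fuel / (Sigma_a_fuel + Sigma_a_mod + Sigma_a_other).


f = Sigma_a_fuel / (Sigma_a_fuel + Sigma_a_mod + Sigma_a_other)
f = 0.239 / (0.239 + 0.0021 + 0.002)
f = 0.98313

0.98313


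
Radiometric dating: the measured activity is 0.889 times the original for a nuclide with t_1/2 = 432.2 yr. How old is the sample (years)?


lambda = ln(2) / t_half = ln(2) / 432.2 = 0.001603765 /yr
t = -ln(A/A0) / lambda
t = -ln(0.889) / 0.001603765
t = 73.364 yr

73.364


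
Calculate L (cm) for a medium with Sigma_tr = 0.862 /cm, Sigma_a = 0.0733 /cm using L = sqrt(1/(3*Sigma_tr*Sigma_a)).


D = 1 / (3 * Sigma_tr) = 1 / (3 * 0.862) = 0.3866976 cm
L = sqrt(D / Sigma_a)
L = sqrt(0.3866976 / 0.0733)
L = 2.2969 cm

2.2969


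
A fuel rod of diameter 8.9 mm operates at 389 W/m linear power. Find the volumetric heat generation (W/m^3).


r = D / 2 / 1000 = 8.9 / 2 / 1000 = 0.00445 m
q''' = q' / (pi * r^2)
q''' = 389 / (pi * 0.00445^2)
q''' = 6.2529e+06 W/m^3

6.2529e+06


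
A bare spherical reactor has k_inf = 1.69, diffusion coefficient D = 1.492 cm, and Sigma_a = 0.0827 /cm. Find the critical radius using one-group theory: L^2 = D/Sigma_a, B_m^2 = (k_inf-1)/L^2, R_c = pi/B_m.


L^2 = D / Sigma_a = 1.492 / 0.0827 = 18.04111 cm^2
B_m^2 = (k_inf - 1) / L^2 = (1.69 - 1) / 18.04111 = 0.03824598 /cm^2
For a bare sphere: B_g = pi/R, so R_c = pi / sqrt(B_m^2)
R_c = pi / sqrt(0.03824598) = 16.064 cm

16.064


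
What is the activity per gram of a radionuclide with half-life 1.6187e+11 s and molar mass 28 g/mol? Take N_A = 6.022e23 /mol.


lambda = ln(2) / t_half = ln(2) / 1.6187e+11 = 4.282123e-12 /s
SA = lambda * N_A / M
SA = 4.282123e-12 * 6.022e23 / 28
SA = 9.2096e+10 Bq/g

9.2096e+10


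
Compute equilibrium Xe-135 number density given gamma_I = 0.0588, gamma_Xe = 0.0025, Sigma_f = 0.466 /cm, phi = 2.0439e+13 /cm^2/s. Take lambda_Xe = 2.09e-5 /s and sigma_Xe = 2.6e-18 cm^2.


Xe_eq = (gamma_I + gamma_Xe) * Sigma_f * phi / (lambda_Xe + sigma_Xe * phi)
Numerator = (0.0588 + 0.0025) * 0.466 * 2.0439e+13 = 5.838564e+11
Denominator = 2.09e-5 + 2.6e-18 * 2.0439e+13 = 7.404140e-05
Xe_eq = 5.838564e+11 / 7.404140e-05 = 7.8855e+15 /cm^3

7.8855e+15


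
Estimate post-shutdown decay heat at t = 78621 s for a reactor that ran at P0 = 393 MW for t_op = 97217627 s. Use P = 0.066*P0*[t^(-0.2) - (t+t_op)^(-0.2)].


P/P0 = 0.066 * [t^(-0.2) - (t + t_op)^(-0.2)]
P/P0 = 0.066 * [78621^(-0.2) - (78621 + 97217627)^(-0.2)]
P/P0 = 0.066 * [0.1049282 - 0.02525694] = 0.005258303
P = 393 * 0.005258303 = 2.0665 MW

2.0665


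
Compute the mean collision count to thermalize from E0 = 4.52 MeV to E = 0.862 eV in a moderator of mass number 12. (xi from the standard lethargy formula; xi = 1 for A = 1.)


xi = 1 + (A-1)^2/(2A)*ln((A-1)/(A+1)) = 0.1577690 (for A = 12)
n = ln(E0/E) / xi
n = ln(4.52e6 / 0.862) / 0.1577690
n = ln(5.243619e+06) / 0.1577690 = 98.071

98.071


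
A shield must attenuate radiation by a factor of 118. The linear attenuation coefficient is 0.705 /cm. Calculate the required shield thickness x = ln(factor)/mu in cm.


x = ln(factor) / mu
x = ln(118) / 0.705
x = 6.7669 cm

6.7669


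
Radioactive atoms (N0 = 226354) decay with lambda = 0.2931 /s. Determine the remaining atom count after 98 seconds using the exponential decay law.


N = N0 * exp(-lambda * t)
N = 226354 * exp(-0.2931 * 98)
N = 7.5893e-08

7.5893e-08


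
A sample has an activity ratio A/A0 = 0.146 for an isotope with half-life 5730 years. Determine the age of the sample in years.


lambda = ln(2) / t_half = ln(2) / 5730 = 1.209681e-04 /yr
t = -ln(A/A0) / lambda
t = -ln(0.146) / 1.209681e-04
t = 15906 yr

15906


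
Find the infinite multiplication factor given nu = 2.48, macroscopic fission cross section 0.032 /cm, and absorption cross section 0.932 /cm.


k_inf = nu * Sigma_f / Sigma_a
k_inf = 2.48 * 0.032 / 0.932
k_inf = 0.085150

0.085150


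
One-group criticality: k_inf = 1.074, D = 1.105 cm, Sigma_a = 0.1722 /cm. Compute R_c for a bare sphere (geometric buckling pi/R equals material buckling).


L^2 = D / Sigma_a = 1.105 / 0.1722 = 6.416957 cm^2
B_m^2 = (k_inf - 1) / L^2 = (1.074 - 1) / 6.416957 = 0.01153195 /cm^2
For a bare sphere: B_g = pi/R, so R_c = pi / sqrt(B_m^2)
R_c = pi / sqrt(0.01153195) = 29.255 cm

29.255


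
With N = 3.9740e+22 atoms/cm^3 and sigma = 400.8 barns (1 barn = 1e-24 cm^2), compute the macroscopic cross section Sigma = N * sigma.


Sigma = N * sigma_barns * 1e-24
Sigma = 3.9740e+22 * 400.8 * 1e-24
Sigma = 15.928 /cm

15.928


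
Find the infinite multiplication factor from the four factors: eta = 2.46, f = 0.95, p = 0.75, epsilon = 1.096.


k_inf = eta * f * p * epsilon
k_inf = 2.46 * 0.95 * 0.75 * 1.096
k_inf = 1.9210

1.9210


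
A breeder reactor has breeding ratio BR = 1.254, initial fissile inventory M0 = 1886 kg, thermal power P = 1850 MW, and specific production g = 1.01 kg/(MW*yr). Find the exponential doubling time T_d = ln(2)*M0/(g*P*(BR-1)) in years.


Breeding gain G = BR - 1 = 1.254 - 1 = 0.254
Fissile production rate = g * P * G = 1.01 * 1850 * 0.254 = 474.599 kg/yr
T_d = ln(2) * M0 / (g * P * G)
T_d = ln(2) * 1886 / 474.599 = 2.7545 yr

2.7545


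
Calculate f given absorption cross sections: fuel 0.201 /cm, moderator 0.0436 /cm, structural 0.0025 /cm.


f = Sigma_a_fuel / (Sigma_a_fuel + Sigma_a_mod + Sigma_a_other)
f = 0.201 / (0.201 + 0.0436 + 0.0025)
f = 0.81344

0.81344


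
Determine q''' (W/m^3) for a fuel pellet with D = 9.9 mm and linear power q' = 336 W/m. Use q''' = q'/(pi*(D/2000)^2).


r = D / 2 / 1000 = 9.9 / 2 / 1000 = 0.00495 m
q''' = q' / (pi * r^2)
q''' = 336 / (pi * 0.00495^2)
q''' = 4.3649e+06 W/m^3

4.3649e+06


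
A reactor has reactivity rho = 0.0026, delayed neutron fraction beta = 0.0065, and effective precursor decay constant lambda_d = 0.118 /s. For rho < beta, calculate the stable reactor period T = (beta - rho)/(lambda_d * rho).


T = (beta - rho) / (lambda_d * rho)
T = (0.0065 - 0.0026) / (0.118 * 0.0026)
T = 12.712 s

12.712


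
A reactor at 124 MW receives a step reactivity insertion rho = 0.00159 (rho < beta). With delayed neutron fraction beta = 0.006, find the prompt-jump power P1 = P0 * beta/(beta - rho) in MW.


P1/P0 = beta / (beta - rho)
P1/P0 = 0.006 / (0.006 - 0.00159) = 1.360544
P1 = 124 * 1.360544 = 168.71 MW

168.71


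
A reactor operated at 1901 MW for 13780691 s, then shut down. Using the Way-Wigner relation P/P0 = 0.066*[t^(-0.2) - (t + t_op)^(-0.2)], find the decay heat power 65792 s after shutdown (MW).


P/P0 = 0.066 * [t^(-0.2) - (t + t_op)^(-0.2)]
P/P0 = 0.066 * [65792^(-0.2) - (65792 + 13780691)^(-0.2)]
P/P0 = 0.066 * [0.1087340 - 0.03730200] = 0.004714512
P = 1901 * 0.004714512 = 8.9623 MW

8.9623


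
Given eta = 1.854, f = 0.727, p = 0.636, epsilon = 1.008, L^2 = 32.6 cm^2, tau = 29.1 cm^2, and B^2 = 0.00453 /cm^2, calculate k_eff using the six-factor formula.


k_inf = eta*f*p*eps = 1.854*0.727*0.636*1.008 = 0.8640956
P_TNL = 1/(1 + L^2*B^2) = 1/(1 + 32.6*0.00453) = 0.8713245
P_FNL = exp(-B^2*tau) = exp(-0.00453*29.1) = 0.8764961
k_eff = k_inf * P_TNL * P_FNL = 0.8640956 * 0.8713245 * 0.8764961
k_eff = 0.65992

0.65992


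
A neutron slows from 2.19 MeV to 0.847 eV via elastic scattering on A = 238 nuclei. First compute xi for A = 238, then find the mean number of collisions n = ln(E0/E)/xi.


xi = 1 + (A-1)^2/(2A)*ln((A-1)/(A+1)) = 0.008379872 (for A = 238)
n = ln(E0/E) / xi
n = ln(2.19e6 / 0.847) / 0.008379872
n = ln(2.585596e+06) / 0.008379872 = 1762.0

1762.0


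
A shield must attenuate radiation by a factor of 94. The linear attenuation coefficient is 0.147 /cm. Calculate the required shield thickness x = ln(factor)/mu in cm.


x = ln(factor) / mu
x = ln(94) / 0.147
x = 30.907 cm

30.907


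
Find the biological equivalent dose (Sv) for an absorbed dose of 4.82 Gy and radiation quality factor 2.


H = D * Q
H = 4.82 * 2
H = 9.6400 Sv

9.6400


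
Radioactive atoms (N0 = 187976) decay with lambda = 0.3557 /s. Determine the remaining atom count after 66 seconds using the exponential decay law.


N = N0 * exp(-lambda * t)
N = 187976 * exp(-0.3557 * 66)
N = 1.1982e-05

1.1982e-05


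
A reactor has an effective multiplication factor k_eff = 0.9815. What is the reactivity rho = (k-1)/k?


rho = (k_eff - 1) / k_eff
rho = (0.9815 - 1) / 0.9815
rho = -0.018849

-0.018849


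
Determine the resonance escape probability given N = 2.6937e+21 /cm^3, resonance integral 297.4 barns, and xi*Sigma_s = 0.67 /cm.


p = exp(-N * I * 1e-24 / (xi*Sigma_s))
p = exp(-2.6937e+21 * 297.4 * 1e-24 / 0.67)
p = 0.30250

0.30250


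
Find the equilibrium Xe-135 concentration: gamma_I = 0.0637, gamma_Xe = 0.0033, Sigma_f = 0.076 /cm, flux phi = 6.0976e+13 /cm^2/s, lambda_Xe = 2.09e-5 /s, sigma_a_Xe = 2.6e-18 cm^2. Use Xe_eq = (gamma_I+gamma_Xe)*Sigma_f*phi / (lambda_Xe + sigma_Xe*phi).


Xe_eq = (gamma_I + gamma_Xe) * Sigma_f * phi / (lambda_Xe + sigma_Xe * phi)
Numerator = (0.0637 + 0.0033) * 0.076 * 6.0976e+13 = 3.104898e+11
Denominator = 2.09e-5 + 2.6e-18 * 6.0976e+13 = 1.794376e-04
Xe_eq = 3.104898e+11 / 1.794376e-04 = 1.7303e+15 /cm^3

1.7303e+15


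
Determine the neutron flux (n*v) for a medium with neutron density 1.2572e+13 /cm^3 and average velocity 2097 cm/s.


phi = n * v
phi = 1.2572e+13 * 2097
phi = 2.6363e+16 /cm^2/s

2.6363e+16


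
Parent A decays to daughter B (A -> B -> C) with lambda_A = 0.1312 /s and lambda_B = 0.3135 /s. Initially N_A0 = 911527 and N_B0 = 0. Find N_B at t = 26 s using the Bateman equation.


N_B(t) = lambda_A * N_A0 / (lambda_B - lambda_A) * [exp(-lambda_A*t) - exp(-lambda_B*t)]
exp(-0.1312*26) = 0.03300157; exp(-0.3135*26) = 2.884468e-04
N_B = 0.1312 * 911527 / (0.3135 - 0.1312) * (0.03300157 - 2.884468e-04)
N_B = 21460

21460
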